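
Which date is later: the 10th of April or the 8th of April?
the 10th of April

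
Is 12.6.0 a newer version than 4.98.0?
Yes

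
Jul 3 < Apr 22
False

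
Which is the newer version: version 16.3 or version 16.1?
version 16.3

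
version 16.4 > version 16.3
True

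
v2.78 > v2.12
True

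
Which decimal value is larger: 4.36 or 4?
4.36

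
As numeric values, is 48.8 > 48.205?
True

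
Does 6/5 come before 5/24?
No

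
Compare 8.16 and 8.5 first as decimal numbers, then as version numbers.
As decimals: 8.16 < 8.5. As versions: v8.16 > v8.5 (minor version 16 > 5).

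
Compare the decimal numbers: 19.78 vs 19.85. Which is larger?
19.85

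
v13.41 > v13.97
False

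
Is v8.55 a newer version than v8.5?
Yes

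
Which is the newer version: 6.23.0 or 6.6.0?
6.23.0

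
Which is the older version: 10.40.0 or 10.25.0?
10.25.0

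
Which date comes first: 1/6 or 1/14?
1/6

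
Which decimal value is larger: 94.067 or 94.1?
94.1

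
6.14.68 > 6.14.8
True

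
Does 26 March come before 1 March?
No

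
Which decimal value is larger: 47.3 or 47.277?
47.3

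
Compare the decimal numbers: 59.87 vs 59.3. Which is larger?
59.87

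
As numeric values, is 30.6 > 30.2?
True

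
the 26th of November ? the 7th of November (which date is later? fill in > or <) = >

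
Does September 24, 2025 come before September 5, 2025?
No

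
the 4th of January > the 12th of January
False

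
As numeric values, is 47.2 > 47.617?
False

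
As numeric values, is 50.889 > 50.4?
True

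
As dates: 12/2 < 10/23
False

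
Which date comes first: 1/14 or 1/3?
1/3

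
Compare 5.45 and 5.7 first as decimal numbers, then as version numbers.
As decimals: 5.45 < 5.7. As versions: v5.45 > v5.7 (minor version 45 > 7).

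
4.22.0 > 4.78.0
False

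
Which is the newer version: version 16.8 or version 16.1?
version 16.8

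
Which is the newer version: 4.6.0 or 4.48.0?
4.48.0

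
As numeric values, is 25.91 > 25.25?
True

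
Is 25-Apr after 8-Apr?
Yes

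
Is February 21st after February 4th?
Yes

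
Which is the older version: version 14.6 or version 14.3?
version 14.3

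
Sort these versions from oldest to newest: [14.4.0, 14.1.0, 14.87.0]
[14.1.0, 14.4.0, 14.87.0]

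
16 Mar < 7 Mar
False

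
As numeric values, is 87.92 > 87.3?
True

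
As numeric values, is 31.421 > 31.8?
False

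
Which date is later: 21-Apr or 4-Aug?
4-Aug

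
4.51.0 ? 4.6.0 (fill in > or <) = >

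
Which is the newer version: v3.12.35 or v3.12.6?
v3.12.35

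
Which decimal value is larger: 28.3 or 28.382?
28.382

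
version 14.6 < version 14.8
True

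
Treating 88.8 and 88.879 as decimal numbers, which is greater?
88.879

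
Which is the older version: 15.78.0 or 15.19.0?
15.19.0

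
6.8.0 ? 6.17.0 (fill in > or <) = <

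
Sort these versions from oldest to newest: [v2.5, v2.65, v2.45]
[v2.5, v2.45, v2.65]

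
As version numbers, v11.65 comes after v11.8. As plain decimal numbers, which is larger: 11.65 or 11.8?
11.8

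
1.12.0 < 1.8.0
False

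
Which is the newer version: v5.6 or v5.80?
v5.80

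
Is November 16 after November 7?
Yes. Day 16 comes after day 7 in November — this is a date comparison, not a decimal one (the decimal 11.16 would be smaller than 11.7).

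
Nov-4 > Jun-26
True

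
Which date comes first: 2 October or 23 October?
2 October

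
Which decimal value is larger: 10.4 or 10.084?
10.4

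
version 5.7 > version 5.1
True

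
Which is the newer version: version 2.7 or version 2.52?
version 2.52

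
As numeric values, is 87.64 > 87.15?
True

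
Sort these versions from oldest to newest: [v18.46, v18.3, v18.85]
[v18.3, v18.46, v18.85]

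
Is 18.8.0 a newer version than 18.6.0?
Yes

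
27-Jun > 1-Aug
False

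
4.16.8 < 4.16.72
True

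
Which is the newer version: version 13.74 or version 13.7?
version 13.74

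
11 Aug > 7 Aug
True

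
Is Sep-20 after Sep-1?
Yes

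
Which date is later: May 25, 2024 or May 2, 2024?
May 25, 2024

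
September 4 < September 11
True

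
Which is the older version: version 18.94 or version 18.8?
version 18.8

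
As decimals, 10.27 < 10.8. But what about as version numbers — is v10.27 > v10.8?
True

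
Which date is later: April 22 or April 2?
April 22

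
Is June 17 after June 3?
Yes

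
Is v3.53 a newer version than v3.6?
Yes. Version numbers are compared segment by segment as integers, not as decimals: minor version 53 > 6, so v3.53 > v3.6 (even though the decimal 3.53 < 3.6).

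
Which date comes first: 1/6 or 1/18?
1/6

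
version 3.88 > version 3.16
True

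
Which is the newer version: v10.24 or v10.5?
v10.24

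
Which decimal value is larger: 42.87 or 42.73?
42.87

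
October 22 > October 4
True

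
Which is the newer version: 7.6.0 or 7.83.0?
7.83.0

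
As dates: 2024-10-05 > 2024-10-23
False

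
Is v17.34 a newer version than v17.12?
Yes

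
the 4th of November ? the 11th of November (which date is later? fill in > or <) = <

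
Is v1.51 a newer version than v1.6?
Yes. Version numbers are compared segment by segment as integers, not as decimals: minor version 51 > 6, so v1.51 > v1.6 (even though the decimal 1.51 < 1.6).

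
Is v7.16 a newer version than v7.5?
Yes. Version numbers are compared segment by segment as integers, not as decimals: minor version 16 > 5, so v7.16 > v7.5 (even though the decimal 7.16 < 7.5).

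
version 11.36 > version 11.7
True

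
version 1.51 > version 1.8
True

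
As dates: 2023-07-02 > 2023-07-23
False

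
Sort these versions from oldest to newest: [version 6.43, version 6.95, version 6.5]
[version 6.5, version 6.43, version 6.95]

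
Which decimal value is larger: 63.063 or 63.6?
63.6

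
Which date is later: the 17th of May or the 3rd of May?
the 17th of May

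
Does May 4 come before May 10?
Yes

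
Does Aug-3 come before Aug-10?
Yes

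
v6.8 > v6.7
True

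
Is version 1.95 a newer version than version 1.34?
Yes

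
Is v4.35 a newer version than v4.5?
Yes. Version numbers are compared segment by segment as integers, not as decimals: minor version 35 > 5, so v4.35 > v4.5 (even though the decimal 4.35 < 4.5).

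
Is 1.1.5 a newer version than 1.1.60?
No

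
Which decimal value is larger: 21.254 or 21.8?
21.8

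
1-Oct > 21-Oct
False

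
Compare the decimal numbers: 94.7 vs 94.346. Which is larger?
94.7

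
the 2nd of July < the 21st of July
True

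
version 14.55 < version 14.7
False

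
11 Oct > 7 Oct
True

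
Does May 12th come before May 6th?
No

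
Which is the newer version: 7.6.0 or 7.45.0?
7.45.0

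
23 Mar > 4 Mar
True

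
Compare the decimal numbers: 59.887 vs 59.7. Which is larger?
59.887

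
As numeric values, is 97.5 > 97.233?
True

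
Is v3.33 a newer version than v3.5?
Yes. Version numbers are compared segment by segment as integers, not as decimals: minor version 33 > 5, so v3.33 > v3.5 (even though the decimal 3.33 < 3.5).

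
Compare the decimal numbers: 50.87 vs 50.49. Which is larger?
50.87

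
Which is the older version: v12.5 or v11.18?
v11.18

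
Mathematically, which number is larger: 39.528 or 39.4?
39.528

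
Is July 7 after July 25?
No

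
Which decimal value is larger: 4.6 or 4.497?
4.6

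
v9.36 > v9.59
False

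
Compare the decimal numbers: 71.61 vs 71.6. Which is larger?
71.61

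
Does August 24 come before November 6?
Yes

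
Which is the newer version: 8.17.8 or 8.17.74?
8.17.74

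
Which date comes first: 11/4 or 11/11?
11/4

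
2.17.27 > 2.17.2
True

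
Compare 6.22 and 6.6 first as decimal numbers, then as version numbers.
As decimals: 6.22 < 6.6. As versions: v6.22 > v6.6 (minor version 22 > 6).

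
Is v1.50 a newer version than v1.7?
Yes. Version numbers are compared segment by segment as integers, not as decimals: minor version 50 > 7, so v1.50 > v1.7 (even though the decimal 1.50 < 1.7).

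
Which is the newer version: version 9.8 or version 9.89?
version 9.89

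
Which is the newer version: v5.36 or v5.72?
v5.72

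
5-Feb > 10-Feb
False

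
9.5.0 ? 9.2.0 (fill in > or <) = >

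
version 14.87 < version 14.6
False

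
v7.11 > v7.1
True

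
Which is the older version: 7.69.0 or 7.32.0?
7.32.0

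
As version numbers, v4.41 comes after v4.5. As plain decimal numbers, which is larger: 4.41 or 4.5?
4.5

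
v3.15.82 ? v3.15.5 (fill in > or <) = >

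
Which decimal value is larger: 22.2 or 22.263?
22.263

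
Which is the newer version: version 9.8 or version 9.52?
version 9.52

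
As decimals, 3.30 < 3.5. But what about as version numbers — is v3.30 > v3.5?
True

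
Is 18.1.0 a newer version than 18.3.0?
No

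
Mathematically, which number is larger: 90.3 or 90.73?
90.73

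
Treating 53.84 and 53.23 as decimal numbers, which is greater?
53.84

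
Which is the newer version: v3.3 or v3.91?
v3.91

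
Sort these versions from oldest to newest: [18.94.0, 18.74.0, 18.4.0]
[18.4.0, 18.74.0, 18.94.0]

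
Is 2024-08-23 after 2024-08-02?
Yes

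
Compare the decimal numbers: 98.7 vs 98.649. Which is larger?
98.7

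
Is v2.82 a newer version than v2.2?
Yes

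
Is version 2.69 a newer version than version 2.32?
Yes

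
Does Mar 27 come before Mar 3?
No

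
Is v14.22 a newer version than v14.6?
Yes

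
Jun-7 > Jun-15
False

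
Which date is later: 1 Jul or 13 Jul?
13 Jul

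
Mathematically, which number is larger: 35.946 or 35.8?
35.946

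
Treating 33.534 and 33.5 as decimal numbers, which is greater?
33.534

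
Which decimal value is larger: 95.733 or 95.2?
95.733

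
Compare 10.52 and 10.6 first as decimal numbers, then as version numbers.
As decimals: 10.52 < 10.6. As versions: v10.52 > v10.6 (minor version 52 > 6).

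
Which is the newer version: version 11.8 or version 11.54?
version 11.54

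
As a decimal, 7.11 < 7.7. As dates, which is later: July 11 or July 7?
July 11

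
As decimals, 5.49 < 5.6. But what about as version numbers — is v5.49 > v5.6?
True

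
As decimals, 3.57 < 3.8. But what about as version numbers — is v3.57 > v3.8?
True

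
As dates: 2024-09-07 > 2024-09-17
False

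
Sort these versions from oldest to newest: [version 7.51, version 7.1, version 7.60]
[version 7.1, version 7.51, version 7.60]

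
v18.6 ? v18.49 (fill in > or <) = <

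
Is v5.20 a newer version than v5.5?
Yes. Version numbers are compared segment by segment as integers, not as decimals: minor version 20 > 5, so v5.20 > v5.5 (even though the decimal 5.20 < 5.5).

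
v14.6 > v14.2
True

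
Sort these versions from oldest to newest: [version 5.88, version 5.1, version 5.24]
[version 5.1, version 5.24, version 5.88]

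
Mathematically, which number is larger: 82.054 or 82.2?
82.2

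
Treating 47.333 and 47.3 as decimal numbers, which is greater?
47.333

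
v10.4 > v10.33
False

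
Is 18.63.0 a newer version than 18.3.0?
Yes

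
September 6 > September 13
False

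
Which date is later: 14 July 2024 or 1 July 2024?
14 July 2024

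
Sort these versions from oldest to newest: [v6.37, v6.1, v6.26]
[v6.1, v6.26, v6.37]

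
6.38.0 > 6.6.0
True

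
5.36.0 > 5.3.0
True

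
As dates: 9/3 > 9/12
False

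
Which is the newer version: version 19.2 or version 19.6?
version 19.6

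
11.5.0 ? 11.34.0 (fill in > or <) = <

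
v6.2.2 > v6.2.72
False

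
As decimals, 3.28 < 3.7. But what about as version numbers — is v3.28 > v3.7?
True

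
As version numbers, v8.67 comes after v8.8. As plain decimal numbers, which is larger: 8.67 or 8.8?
8.8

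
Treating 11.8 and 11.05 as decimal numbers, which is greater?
11.8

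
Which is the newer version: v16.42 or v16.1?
v16.42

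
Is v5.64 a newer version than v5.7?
Yes. Version numbers are compared segment by segment as integers, not as decimals: minor version 64 > 7, so v5.64 > v5.7 (even though the decimal 5.64 < 5.7).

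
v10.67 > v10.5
True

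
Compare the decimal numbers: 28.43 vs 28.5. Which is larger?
28.5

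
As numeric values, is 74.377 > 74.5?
False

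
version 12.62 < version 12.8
False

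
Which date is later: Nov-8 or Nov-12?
Nov-12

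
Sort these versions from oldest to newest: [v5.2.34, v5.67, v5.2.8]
[v5.2.8, v5.2.34, v5.67]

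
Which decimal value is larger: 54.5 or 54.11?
54.5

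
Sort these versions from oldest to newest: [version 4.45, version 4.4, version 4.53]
[version 4.4, version 4.45, version 4.53]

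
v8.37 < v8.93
True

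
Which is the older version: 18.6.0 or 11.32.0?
11.32.0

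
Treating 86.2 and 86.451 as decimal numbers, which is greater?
86.451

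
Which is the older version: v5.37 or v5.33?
v5.33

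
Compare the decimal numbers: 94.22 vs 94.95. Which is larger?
94.95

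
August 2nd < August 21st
True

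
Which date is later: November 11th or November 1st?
November 11th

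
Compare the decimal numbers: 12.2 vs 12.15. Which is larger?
12.2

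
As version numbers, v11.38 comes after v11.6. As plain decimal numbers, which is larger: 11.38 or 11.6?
11.6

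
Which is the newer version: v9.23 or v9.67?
v9.67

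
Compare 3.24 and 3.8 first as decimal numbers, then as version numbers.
As decimals: 3.24 < 3.8. As versions: v3.24 > v3.8 (minor version 24 > 8).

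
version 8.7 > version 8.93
False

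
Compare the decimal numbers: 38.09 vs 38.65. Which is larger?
38.65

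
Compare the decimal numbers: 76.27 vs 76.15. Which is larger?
76.27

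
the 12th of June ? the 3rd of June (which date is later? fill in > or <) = >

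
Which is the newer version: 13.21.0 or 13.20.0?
13.21.0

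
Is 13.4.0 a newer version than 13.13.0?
No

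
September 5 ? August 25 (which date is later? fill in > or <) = >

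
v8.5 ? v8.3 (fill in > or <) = >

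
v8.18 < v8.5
False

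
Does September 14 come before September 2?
No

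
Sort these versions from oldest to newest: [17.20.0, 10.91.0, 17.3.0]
[10.91.0, 17.3.0, 17.20.0]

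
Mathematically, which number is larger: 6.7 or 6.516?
6.7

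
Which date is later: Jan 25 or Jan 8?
Jan 25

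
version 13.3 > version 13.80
False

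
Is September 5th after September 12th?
No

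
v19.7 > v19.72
False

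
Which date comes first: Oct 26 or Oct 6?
Oct 6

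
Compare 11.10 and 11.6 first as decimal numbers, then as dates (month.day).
As decimals: 11.10 < 11.6. As dates: 11/10 is later than 11/6 (day 10 > day 6).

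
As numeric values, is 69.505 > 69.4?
True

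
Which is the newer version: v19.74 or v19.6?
v19.74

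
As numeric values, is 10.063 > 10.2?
False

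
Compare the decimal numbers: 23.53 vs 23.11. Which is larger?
23.53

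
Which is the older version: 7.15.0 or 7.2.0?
7.2.0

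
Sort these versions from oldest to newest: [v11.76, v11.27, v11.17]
[v11.17, v11.27, v11.76]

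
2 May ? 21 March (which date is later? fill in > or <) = >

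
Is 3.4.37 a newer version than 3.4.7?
Yes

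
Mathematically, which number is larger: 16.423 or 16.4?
16.423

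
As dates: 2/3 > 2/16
False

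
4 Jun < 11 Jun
True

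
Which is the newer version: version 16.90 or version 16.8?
version 16.90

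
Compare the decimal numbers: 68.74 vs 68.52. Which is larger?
68.74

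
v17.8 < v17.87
True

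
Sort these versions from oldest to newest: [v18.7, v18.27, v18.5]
[v18.5, v18.7, v18.27]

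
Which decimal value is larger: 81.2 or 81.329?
81.329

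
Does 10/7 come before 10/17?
Yes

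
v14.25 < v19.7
True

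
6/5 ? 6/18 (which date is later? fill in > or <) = <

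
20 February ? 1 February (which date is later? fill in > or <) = >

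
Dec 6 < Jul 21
False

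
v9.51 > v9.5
True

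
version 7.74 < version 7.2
False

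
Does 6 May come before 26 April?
No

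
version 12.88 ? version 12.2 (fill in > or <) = >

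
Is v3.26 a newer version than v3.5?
Yes. Version numbers are compared segment by segment as integers, not as decimals: minor version 26 > 5, so v3.26 > v3.5 (even though the decimal 3.26 < 3.5).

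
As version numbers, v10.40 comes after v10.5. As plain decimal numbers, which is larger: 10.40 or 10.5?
10.5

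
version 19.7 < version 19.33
True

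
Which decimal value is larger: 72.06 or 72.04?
72.06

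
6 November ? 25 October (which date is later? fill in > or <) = >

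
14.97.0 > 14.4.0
True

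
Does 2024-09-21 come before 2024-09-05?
No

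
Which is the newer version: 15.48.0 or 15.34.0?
15.48.0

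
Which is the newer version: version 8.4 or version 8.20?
version 8.20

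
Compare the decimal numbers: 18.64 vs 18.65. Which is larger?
18.65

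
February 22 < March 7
True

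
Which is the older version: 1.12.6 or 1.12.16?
1.12.6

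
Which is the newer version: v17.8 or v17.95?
v17.95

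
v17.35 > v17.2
True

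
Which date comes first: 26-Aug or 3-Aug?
3-Aug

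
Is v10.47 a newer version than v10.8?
Yes. Version numbers are compared segment by segment as integers, not as decimals: minor version 47 > 8, so v10.47 > v10.8 (even though the decimal 10.47 < 10.8).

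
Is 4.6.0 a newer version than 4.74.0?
No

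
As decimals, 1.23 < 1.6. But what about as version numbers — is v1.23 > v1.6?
True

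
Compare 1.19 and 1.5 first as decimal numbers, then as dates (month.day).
As decimals: 1.19 < 1.5. As dates: 1/19 is later than 1/5 (day 19 > day 5).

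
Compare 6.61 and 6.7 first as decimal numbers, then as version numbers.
As decimals: 6.61 < 6.7. As versions: v6.61 > v6.7 (minor version 61 > 7).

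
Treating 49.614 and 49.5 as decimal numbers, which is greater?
49.614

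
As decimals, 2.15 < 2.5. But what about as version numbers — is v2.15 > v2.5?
True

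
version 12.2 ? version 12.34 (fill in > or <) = <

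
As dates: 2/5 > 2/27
False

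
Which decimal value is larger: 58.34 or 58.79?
58.79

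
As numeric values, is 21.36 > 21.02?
True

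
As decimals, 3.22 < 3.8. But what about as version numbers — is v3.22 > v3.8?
True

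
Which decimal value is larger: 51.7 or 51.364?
51.7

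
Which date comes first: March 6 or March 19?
March 6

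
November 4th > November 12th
False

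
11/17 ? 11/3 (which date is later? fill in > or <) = >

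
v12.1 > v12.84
False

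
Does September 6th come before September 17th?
Yes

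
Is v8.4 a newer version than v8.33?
No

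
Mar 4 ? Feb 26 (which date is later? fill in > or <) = >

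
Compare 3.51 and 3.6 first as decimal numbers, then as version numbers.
As decimals: 3.51 < 3.6. As versions: v3.51 > v3.6 (minor version 51 > 6).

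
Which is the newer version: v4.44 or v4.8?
v4.44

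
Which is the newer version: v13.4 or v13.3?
v13.4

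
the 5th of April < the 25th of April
True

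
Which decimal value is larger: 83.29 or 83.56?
83.56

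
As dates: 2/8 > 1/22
True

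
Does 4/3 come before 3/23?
No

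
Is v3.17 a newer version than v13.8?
No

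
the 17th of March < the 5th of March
False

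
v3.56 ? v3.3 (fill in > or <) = >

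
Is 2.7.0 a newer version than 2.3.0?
Yes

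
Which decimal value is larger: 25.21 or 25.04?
25.21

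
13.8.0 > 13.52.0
False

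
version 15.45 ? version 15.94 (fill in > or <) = <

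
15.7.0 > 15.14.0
False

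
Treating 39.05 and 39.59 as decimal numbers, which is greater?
39.59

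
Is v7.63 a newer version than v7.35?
Yes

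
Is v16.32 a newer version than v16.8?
Yes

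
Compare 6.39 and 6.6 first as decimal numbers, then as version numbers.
As decimals: 6.39 < 6.6. As versions: v6.39 > v6.6 (minor version 39 > 6).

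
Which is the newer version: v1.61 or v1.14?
v1.61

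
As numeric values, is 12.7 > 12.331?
True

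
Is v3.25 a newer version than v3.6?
Yes. Version numbers are compared segment by segment as integers, not as decimals: minor version 25 > 6, so v3.25 > v3.6 (even though the decimal 3.25 < 3.6).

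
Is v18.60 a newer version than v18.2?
Yes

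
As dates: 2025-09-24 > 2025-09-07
True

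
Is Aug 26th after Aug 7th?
Yes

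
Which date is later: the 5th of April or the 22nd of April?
the 22nd of April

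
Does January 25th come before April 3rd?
Yes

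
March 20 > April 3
False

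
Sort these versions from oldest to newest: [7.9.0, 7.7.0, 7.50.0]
[7.7.0, 7.9.0, 7.50.0]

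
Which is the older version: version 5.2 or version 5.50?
version 5.2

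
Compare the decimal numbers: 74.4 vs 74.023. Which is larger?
74.4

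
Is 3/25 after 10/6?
No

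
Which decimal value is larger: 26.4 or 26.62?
26.62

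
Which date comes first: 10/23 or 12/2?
10/23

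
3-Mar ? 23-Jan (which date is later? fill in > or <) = >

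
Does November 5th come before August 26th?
No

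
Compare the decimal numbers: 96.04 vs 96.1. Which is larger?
96.1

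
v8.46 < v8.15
False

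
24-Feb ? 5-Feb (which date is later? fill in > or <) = >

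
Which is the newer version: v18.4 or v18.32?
v18.32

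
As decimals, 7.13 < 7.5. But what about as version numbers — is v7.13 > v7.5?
True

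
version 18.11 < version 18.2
False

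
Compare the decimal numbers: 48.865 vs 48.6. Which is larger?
48.865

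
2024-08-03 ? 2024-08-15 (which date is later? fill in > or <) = <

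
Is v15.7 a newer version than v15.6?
Yes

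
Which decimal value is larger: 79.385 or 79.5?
79.5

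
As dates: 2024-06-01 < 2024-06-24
True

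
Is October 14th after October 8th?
Yes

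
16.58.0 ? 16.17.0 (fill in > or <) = >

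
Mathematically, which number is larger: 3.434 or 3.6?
3.6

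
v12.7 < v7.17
False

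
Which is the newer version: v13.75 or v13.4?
v13.75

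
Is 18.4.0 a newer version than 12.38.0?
Yes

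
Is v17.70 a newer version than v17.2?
Yes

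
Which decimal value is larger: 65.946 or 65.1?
65.946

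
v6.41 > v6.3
True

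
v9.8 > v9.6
True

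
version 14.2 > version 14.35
False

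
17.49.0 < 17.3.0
False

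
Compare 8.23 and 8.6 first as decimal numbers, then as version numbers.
As decimals: 8.23 < 8.6. As versions: v8.23 > v8.6 (minor version 23 > 6).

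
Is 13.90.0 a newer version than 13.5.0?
Yes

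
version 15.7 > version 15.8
False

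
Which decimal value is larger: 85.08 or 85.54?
85.54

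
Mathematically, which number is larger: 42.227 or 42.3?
42.3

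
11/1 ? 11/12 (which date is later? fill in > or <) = <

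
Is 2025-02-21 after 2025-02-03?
Yes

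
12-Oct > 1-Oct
True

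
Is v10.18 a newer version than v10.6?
Yes. Version numbers are compared segment by segment as integers, not as decimals: minor version 18 > 6, so v10.18 > v10.6 (even though the decimal 10.18 < 10.6).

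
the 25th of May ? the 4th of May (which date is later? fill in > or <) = >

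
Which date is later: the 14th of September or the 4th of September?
the 14th of September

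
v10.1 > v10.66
False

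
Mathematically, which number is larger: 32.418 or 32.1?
32.418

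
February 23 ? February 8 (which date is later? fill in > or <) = >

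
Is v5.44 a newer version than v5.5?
Yes. Version numbers are compared segment by segment as integers, not as decimals: minor version 44 > 5, so v5.44 > v5.5 (even though the decimal 5.44 < 5.5).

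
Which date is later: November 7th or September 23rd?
November 7th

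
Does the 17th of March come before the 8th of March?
No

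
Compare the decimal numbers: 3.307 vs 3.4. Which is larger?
3.4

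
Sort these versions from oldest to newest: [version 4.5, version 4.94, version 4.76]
[version 4.5, version 4.76, version 4.94]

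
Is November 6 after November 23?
No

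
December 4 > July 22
True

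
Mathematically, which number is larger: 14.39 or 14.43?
14.43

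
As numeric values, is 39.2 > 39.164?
True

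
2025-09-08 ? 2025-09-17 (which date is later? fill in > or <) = <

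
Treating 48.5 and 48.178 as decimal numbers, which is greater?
48.5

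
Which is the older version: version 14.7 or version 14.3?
version 14.3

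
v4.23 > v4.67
False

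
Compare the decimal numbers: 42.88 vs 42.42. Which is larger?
42.88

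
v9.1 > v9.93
False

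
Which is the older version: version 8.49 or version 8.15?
version 8.15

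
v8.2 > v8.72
False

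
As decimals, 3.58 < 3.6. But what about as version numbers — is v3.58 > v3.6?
True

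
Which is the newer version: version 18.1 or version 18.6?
version 18.6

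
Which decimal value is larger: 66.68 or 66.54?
66.68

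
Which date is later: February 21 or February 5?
February 21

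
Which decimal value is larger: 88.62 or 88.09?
88.62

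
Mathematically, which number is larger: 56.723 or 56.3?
56.723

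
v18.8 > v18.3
True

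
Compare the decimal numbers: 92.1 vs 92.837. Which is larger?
92.837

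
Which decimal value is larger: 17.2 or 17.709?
17.709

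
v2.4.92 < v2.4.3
False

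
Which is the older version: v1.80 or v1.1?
v1.1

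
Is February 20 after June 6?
No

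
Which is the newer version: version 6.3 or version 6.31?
version 6.31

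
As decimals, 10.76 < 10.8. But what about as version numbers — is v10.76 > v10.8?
True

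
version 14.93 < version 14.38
False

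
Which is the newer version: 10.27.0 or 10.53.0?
10.53.0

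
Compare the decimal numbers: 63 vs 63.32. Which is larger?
63.32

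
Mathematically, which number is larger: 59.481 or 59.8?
59.8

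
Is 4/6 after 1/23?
Yes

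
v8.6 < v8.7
True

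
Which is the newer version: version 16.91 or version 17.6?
version 17.6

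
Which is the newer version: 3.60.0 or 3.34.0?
3.60.0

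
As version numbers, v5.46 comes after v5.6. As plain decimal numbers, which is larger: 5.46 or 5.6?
5.6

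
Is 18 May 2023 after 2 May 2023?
Yes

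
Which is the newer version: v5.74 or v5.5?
v5.74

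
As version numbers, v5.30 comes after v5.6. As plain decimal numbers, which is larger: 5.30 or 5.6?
5.6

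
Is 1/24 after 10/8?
No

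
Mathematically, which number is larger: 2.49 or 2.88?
2.88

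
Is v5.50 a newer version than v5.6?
Yes. Version numbers are compared segment by segment as integers, not as decimals: minor version 50 > 6, so v5.50 > v5.6 (even though the decimal 5.50 < 5.6).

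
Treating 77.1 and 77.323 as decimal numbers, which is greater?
77.323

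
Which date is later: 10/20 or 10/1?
10/20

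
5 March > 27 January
True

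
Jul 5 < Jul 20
True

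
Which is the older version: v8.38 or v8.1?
v8.1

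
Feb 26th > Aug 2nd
False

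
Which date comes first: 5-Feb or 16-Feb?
5-Feb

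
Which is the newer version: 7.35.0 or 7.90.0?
7.90.0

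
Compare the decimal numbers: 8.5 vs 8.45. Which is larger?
8.5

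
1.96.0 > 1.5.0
True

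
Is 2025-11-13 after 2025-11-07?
Yes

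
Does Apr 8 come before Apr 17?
Yes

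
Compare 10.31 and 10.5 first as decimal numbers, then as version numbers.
As decimals: 10.31 < 10.5. As versions: v10.31 > v10.5 (minor version 31 > 5).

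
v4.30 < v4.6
False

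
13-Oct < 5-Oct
False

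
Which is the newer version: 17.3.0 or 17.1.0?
17.3.0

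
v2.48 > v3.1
False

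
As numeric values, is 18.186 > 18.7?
False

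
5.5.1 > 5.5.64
False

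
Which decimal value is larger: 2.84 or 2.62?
2.84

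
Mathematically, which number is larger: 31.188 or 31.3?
31.3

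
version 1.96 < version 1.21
False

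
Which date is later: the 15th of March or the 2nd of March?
the 15th of March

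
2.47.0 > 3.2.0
False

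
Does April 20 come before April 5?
No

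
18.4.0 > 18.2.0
True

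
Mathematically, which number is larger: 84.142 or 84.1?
84.142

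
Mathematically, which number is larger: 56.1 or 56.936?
56.936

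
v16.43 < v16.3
False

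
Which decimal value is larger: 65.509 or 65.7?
65.7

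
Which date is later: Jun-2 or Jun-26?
Jun-26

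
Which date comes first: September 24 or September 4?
September 4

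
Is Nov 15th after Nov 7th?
Yes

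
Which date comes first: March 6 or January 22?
January 22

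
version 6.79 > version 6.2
True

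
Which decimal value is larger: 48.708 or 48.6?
48.708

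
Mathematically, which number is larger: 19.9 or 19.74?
19.9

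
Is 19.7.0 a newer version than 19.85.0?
No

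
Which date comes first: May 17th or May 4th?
May 4th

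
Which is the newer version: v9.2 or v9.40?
v9.40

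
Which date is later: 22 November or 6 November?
22 November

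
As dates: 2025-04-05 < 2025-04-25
True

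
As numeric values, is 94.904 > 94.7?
True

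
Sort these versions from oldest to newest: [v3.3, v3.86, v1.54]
[v1.54, v3.3, v3.86]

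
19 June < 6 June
False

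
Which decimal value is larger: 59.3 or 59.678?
59.678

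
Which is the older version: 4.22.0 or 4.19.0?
4.19.0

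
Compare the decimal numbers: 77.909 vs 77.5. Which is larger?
77.909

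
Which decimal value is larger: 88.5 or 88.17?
88.5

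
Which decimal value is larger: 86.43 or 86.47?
86.47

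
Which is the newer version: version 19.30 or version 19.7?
version 19.30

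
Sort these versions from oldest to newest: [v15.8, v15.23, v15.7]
[v15.7, v15.8, v15.23]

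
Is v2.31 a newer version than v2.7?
Yes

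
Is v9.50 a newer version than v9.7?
Yes. Version numbers are compared segment by segment as integers, not as decimals: minor version 50 > 7, so v9.50 > v9.7 (even though the decimal 9.50 < 9.7).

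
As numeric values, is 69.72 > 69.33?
True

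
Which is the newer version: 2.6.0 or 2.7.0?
2.7.0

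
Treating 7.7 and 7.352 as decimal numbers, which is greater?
7.7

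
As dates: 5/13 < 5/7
False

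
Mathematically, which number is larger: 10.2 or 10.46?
10.46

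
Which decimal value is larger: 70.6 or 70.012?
70.6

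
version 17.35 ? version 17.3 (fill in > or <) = >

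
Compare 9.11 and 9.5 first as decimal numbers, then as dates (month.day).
As decimals: 9.11 < 9.5. As dates: 9/11 is later than 9/5 (day 11 > day 5).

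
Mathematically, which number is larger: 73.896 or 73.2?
73.896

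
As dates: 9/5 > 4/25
True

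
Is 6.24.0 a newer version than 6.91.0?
No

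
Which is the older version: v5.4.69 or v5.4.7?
v5.4.7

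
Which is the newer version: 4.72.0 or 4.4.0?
4.72.0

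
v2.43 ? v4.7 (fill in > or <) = <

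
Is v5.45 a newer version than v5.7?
Yes. Version numbers are compared segment by segment as integers, not as decimals: minor version 45 > 7, so v5.45 > v5.7 (even though the decimal 5.45 < 5.7).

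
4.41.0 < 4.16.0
False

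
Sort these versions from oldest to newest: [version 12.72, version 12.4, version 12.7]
[version 12.4, version 12.7, version 12.72]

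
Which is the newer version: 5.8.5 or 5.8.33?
5.8.33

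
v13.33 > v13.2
True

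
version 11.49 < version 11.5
False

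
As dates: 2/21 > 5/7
False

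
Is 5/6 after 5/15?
No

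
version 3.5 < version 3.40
True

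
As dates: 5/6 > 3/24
True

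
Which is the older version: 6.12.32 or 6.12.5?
6.12.5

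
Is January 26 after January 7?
Yes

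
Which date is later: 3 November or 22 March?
3 November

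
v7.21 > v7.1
True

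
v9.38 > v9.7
True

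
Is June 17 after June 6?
Yes. Day 17 comes after day 6 in June — this is a date comparison, not a decimal one (the decimal 6.17 would be smaller than 6.6).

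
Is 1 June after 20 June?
No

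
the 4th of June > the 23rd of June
False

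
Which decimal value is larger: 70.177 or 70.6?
70.6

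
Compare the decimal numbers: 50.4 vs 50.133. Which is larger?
50.4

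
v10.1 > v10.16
False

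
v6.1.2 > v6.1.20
False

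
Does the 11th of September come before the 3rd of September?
No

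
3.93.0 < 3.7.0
False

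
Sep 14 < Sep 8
False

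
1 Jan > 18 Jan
False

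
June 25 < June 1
False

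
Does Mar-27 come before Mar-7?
No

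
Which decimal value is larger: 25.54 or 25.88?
25.88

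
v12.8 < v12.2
False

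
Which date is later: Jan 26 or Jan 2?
Jan 26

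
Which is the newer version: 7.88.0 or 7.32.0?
7.88.0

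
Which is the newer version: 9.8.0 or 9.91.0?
9.91.0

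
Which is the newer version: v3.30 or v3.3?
v3.30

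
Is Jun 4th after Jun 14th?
No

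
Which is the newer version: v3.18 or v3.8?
v3.18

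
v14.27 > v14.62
False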